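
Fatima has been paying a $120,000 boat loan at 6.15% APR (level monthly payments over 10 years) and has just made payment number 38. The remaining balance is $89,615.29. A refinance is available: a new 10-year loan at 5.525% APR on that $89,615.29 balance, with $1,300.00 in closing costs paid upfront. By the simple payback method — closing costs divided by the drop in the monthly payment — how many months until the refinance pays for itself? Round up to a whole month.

Current payment = 120,000 × 6.15%/12 / (1 − (1+0.0051250)^−120) = $1,341.30.
Refinanced payment = 89,615.29 × 0.0046042 / (1 − (1+0.0046042)^−120) = $973.67.
Monthly savings = $1,341.30 − $973.67 = $367.63.
Break-even = $1,300.00 / $367.63 = 3.54 → 4 months.

4 months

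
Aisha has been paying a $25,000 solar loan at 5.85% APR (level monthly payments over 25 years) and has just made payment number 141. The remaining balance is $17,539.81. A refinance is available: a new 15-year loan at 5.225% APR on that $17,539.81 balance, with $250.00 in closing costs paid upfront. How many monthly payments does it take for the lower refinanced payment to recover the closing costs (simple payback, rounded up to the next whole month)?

14 months

Current payment = 25,000 × 5.85%/12 / (1 − (1+0.0048750)^−300) = $158.79.
Refinanced payment = 17,539.81 × 0.0043542 / (1 − (1+0.0043542)^−180) = $140.77.
Monthly savings = $158.79 − $140.77 = $18.02.
Break-even = $250.00 / $18.02 = 13.87 → 14 months.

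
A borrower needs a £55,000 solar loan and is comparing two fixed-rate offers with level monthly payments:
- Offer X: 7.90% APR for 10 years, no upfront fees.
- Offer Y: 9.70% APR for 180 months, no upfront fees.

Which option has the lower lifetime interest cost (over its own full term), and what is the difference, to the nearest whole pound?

Offer X: at 7.90% the monthly rate is 0.0065833, so the payment is 55,000 × 0.0065833 / (1 − 1.0065833^−120) = £664.40.
Total interest on Offer X = 120 × £664.40 − £55,000 = £24,728.00.
Offer Y: monthly rate = 9.7%/12 = 0.0080833; payment = 55,000 × 0.0080833 / (1 − (1+0.0080833)^−180) = £580.98.
Total interest on Offer Y = 180 × £580.98 − £55,000 = £49,576.40.
Offer X is lower by £24,848.40.

Offer X by £24,848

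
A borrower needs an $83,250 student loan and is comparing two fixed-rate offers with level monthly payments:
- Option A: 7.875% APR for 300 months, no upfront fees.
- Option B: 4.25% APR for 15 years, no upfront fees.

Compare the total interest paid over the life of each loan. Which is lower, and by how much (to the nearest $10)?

Option B by $77,970

Option A: monthly rate = 7.875%/12 = 0.0065625; payment = 83,250 × 0.0065625 / (1 − (1+0.0065625)^−300) = $635.66.
Total interest on Option A = 300 × $635.66 − $83,250 = $107,448.00.
Option B: monthly rate = 4.25%/12 = 0.0035417; payment = 83,250 × 0.0035417 / (1 − (1+0.0035417)^−180) = $626.27.
Total interest on Option B = 180 × $626.27 − $83,250 = $29,478.60.
Option B is lower by $77,969.40.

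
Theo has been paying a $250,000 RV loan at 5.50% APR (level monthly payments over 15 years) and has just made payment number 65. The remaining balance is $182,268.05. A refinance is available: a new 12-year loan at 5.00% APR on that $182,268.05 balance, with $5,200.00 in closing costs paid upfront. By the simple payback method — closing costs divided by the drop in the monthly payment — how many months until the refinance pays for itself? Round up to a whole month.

Current payment = 250,000 × 5.5%/12 / (1 − (1+0.0045833)^−180) = $2,042.71.
Refinanced payment = 182,268.05 × 0.0041667 / (1 − (1+0.0041667)^−144) = $1,685.78.
Monthly savings = $2,042.71 − $1,685.78 = $356.93.
Break-even = $5,200.00 / $356.93 = 14.57 → 15 months.

15 months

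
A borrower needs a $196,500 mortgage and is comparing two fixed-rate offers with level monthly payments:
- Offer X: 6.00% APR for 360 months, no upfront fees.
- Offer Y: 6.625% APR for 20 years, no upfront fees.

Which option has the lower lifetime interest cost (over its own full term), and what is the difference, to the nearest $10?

Offer Y by $69,030

Offer X: monthly rate = 6%/12 = 0.0050000; payment = 196,500 × 0.0050000 / (1 − (1+0.0050000)^−360) = $1,178.12.
Total interest on Offer X = 360 × $1,178.12 − $196,500 = $227,623.20.
Offer Y: at 6.625% the monthly rate is 0.0055208, so the payment is 196,500 × 0.0055208 / (1 − 1.0055208^−240) = $1,479.55.
Total interest on Offer Y = 240 × $1,479.55 − $196,500 = $158,592.00.
Offer Y is lower by $69,031.20.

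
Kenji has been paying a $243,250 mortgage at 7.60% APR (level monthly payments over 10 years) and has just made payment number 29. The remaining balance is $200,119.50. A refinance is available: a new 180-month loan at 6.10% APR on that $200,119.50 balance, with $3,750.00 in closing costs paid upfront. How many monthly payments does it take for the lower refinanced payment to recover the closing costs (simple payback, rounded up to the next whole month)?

4 months

Current payment = 243,250 × 7.6%/12 / (1 − (1+0.0063333)^−120) = $2,900.13.
Refinanced payment = 200,119.50 × 0.0050833 / (1 − (1+0.0050833)^−180) = $1,699.55.
Monthly savings = $2,900.13 − $1,699.55 = $1,200.58.
Break-even = $3,750.00 / $1,200.58 = 3.12 → 4 months.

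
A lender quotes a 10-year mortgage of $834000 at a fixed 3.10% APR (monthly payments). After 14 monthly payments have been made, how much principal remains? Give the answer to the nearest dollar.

$749,469

With monthly rate i = 3.1%/12 = 0.0025833, the balance after k of n payments is P · [(1+i)^n − (1+i)^k] / [(1+i)^n − 1].
(1+0.0025833)^120 = 1.36288022 and (1+0.0025833)^14 = 1.03678029, so the balance is 834,000 × (1.36288022 − 1.03678029) / (1.36288022 − 1) = $749,468.64.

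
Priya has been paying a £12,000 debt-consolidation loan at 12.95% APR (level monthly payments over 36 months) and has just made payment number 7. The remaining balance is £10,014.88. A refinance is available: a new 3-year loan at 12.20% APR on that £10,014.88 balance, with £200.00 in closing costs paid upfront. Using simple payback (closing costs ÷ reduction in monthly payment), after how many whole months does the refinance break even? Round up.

3 months

Current payment = 12,000 × 12.95%/12 / (1 − (1+0.0107917)^−36) = £404.04.
Refinanced payment = 10,014.88 × 0.0101667 / (1 − (1+0.0101667)^−36) = £333.59.
Monthly savings = £404.04 − £333.59 = £70.45.
Break-even = £200.00 / £70.45 = 2.84 → 3 months.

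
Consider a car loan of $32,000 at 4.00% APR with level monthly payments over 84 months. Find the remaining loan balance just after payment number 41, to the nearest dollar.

With monthly rate i = 4%/12 = 0.0033333, the balance after k of n payments is P · [(1+i)^n − (1+i)^k] / [(1+i)^n − 1].
(1+0.0033333)^84 = 1.32251386 and (1+0.0033333)^41 = 1.14618541, so the balance is 32,000 × (1.32251386 − 1.14618541) / (1.32251386 − 1) = $17,495.40.

$17,495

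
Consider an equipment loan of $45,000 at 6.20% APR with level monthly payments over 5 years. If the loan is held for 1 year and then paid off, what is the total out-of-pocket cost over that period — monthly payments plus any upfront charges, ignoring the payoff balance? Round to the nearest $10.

Monthly rate = 6.2%/12 = 0.0051667; payment = 45,000 × 0.0051667 / (1 − (1+0.0051667)^−60) = $874.17.
Total outlay = 12 × $874.17 = $10,490.04.

$10,490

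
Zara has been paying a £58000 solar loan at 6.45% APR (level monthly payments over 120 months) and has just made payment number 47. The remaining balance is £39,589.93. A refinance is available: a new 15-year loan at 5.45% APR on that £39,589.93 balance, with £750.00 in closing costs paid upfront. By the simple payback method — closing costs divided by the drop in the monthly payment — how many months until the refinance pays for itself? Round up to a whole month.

Current payment = 58,000 × 6.45%/12 / (1 − (1+0.0053750)^−120) = £657.10.
Refinanced payment = 39,589.93 × 0.0045417 / (1 − (1+0.0045417)^−180) = £322.43.
Monthly savings = £657.10 − £322.43 = £334.67.
Break-even = £750.00 / £334.67 = 2.24 → 3 months.

3 months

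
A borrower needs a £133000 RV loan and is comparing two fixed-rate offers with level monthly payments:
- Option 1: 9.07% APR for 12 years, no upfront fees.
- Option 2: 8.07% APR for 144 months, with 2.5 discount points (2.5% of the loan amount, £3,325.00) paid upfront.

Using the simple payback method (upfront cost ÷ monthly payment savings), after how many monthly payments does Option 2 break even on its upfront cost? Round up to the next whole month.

Option 1: monthly rate = 9.07%/12 = 0.0075583; payment = 133,000 × 0.0075583 / (1 − (1+0.0075583)^−144) = £1,518.83.
Option 2: at 8.07% the monthly rate is 0.0067250, so the payment is 133,000 × 0.0067250 / (1 − 1.0067250^−144) = £1,444.77.
Monthly savings = £1,518.83 − £1,444.77 = £74.06.
Break-even = £3,325.00 / £74.06 = 44.90 → 45 months.

45 months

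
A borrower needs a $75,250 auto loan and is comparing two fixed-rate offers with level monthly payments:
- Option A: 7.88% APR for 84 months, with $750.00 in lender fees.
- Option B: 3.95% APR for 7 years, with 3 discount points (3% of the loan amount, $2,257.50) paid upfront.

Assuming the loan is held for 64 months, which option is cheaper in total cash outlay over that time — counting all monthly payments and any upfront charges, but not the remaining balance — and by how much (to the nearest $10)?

Option B by $7,550

Option A: at 7.88% the monthly rate is 0.0065667, so the payment is 75,250 × 0.0065667 / (1 − 1.0065667^−84) = $1,168.37.
Option B: monthly rate = 3.95%/12 = 0.0032917; payment = 75,250 × 0.0032917 / (1 − (1+0.0032917)^−84) = $1,026.85.
Over 64 months: Option A costs 64 × $1,168.37 + $750.00 = $75,525.68; Option B costs 64 × $1,026.85 + $2,257.50 = $67,975.90.
Option B is cheaper by $75,525.68 − $67,975.90 = $7,549.78.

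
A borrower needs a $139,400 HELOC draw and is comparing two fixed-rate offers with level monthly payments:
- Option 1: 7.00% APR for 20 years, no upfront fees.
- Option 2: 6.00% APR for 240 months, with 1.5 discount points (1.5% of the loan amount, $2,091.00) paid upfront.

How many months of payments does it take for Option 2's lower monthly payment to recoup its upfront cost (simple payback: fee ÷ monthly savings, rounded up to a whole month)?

Option 1: at 7.00% the monthly rate is 0.0058333, so the payment is 139,400 × 0.0058333 / (1 − 1.0058333^−240) = $1,080.77.
Option 2: monthly rate = 6%/12 = 0.0050000; payment = 139,400 × 0.0050000 / (1 − (1+0.0050000)^−240) = $998.70.
Monthly savings = $1,080.77 − $998.70 = $82.07.
Break-even = $2,091.00 / $82.07 = 25.48 → 26 months.

26 months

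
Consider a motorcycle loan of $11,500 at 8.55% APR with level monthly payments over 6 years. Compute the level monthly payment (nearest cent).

At 8.55% the monthly rate is 0.0071250, so the payment is 11,500 × 0.0071250 / (1 − 1.0071250^−72) = $204.73.

$204.73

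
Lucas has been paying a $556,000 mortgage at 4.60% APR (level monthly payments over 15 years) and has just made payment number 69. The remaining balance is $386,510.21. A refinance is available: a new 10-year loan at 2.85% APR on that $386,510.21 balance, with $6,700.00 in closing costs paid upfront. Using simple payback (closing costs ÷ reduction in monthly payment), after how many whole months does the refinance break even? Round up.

Current payment = 556,000 × 4.6%/12 / (1 − (1+0.0038333)^−180) = $4,281.83.
Refinanced payment = 386,510.21 × 0.0023750 / (1 − (1+0.0023750)^−120) = $3,705.47.
Monthly savings = $4,281.83 − $3,705.47 = $576.36.
Break-even = $6,700.00 / $576.36 = 11.62 → 12 months.

12 months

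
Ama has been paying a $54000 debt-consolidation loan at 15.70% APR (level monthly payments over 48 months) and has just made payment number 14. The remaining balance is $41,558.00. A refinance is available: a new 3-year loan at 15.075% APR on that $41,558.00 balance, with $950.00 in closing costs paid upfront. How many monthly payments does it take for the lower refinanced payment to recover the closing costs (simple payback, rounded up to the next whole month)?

12 months

Current payment = 54,000 × 15.7%/12 / (1 − (1+0.0130833)^−48) = $1,522.09.
Refinanced payment = 41,558.00 × 0.0125625 / (1 − (1+0.0125625)^−36) = $1,442.15.
Monthly savings = $1,522.09 − $1,442.15 = $79.94.
Break-even = $950.00 / $79.94 = 11.88 → 12 months.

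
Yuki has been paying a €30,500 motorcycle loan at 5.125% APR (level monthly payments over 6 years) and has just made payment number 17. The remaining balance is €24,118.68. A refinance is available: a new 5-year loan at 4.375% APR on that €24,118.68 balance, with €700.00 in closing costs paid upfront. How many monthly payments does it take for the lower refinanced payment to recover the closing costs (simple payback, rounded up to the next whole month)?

16 months

Current payment = 30,500 × 5.125%/12 / (1 − (1+0.0042708)^−72) = €492.97.
Refinanced payment = 24,118.68 × 0.0036458 / (1 − (1+0.0036458)^−60) = €448.28.
Monthly savings = €492.97 − €448.28 = €44.69.
Break-even = €700.00 / €44.69 = 15.66 → 16 months.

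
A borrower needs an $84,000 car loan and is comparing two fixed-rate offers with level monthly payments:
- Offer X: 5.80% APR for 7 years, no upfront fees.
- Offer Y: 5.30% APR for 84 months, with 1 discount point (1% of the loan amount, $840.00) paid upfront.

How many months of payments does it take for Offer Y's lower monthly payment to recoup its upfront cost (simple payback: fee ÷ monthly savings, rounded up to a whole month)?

Offer X: monthly rate = 5.8%/12 = 0.0048333; payment = 84,000 × 0.0048333 / (1 − (1+0.0048333)^−84) = $1,219.08.
Offer Y: at 5.30% the monthly rate is 0.0044167, so the payment is 84,000 × 0.0044167 / (1 − 1.0044167^−84) = $1,199.13.
Monthly savings = $1,219.08 − $1,199.13 = $19.95.
Break-even = $840.00 / $19.95 = 42.11 → 43 months.

43 months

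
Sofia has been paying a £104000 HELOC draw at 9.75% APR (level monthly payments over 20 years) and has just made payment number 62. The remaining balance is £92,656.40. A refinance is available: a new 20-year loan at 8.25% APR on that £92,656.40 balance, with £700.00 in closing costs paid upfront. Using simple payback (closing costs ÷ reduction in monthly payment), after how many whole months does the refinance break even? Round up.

Current payment = 104,000 × 9.75%/12 / (1 − (1+0.0081250)^−240) = £986.46.
Refinanced payment = 92,656.40 × 0.0068750 / (1 − (1+0.0068750)^−240) = £789.49.
Monthly savings = £986.46 − £789.49 = £196.97.
Break-even = £700.00 / £196.97 = 3.55 → 4 months.

4 months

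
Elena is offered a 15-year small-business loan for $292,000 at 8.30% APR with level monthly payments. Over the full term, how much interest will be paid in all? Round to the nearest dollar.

Monthly rate = 8.3%/12 = 0.0069167; payment = 292,000 × 0.0069167 / (1 − (1+0.0069167)^−180) = $2,841.31.
Total paid = 180 × $2,841.31 = $511,435.80; interest = $511,435.80 − $292,000 = $219,435.80.

$219,436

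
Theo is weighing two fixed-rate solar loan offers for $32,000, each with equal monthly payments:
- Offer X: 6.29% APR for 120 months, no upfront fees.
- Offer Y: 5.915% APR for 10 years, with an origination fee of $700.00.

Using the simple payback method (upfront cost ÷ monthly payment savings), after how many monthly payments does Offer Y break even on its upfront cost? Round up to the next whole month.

116 months

Offer X: at 6.29% the monthly rate is 0.0052417, so the payment is 32,000 × 0.0052417 / (1 − 1.0052417^−120) = $359.94.
Offer Y: at 5.915% the monthly rate is 0.0049292, so the payment is 32,000 × 0.0049292 / (1 − 1.0049292^−120) = $353.90.
Monthly savings = $359.94 − $353.90 = $6.04.
Break-even = $700.00 / $6.04 = 115.89 → 116 months.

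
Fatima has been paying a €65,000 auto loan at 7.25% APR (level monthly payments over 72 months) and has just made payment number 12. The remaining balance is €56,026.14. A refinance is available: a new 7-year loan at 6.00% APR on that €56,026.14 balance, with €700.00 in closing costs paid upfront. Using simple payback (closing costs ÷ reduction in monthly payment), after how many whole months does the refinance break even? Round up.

Current payment = 65,000 × 7.25%/12 / (1 − (1+0.0060417)^−72) = €1,116.00.
Refinanced payment = 56,026.14 × 0.0050000 / (1 − (1+0.0050000)^−84) = €818.46.
Monthly savings = €1,116.00 − €818.46 = €297.54.
Break-even = €700.00 / €297.54 = 2.35 → 3 months.

3 months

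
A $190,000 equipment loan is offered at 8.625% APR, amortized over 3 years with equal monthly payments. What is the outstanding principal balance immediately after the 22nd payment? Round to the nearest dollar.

$79,758

With monthly rate i = 8.625%/12 = 0.0071875, the balance after k of n payments is P · [(1+i)^n − (1+i)^k] / [(1+i)^n − 1].
(1+0.0071875)^36 = 1.29411175 and (1+0.0071875)^22 = 1.17065035, so the balance is 190,000 × (1.29411175 − 1.17065035) / (1.29411175 − 1) = $79,757.66.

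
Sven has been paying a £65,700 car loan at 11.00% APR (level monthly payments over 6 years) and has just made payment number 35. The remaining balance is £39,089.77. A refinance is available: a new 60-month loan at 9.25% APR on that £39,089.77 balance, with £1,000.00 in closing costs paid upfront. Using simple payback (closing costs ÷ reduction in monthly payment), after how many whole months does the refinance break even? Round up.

Current payment = 65,700 × 11%/12 / (1 − (1+0.0091667)^−72) = £1,250.54.
Refinanced payment = 39,089.77 × 0.0077083 / (1 − (1+0.0077083)^−60) = £816.19.
Monthly savings = £1,250.54 − £816.19 = £434.35.
Break-even = £1,000.00 / £434.35 = 2.30 → 3 months.

3 months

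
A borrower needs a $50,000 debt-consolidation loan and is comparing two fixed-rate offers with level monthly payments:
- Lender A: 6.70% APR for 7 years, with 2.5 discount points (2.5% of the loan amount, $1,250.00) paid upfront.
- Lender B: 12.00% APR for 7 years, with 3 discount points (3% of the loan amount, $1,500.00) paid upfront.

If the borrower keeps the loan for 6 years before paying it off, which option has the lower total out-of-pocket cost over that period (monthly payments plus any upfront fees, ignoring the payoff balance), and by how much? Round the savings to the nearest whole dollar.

Lender A: at 6.70% the monthly rate is 0.0055833, so the payment is 50,000 × 0.0055833 / (1 − 1.0055833^−84) = $747.32.
Lender B: monthly rate = 12%/12 = 0.0100000; payment = 50,000 × 0.0100000 / (1 − (1+0.0100000)^−84) = $882.64.
Over 72 months: Lender A costs 72 × $747.32 + $1,250.00 = $55,057.04; Lender B costs 72 × $882.64 + $1,500.00 = $65,050.08.
Lender A is cheaper by $65,050.08 − $55,057.04 = $9,993.04.

Lender A by $9,993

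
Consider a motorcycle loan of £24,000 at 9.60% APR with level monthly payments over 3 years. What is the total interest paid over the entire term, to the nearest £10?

At 9.60% the monthly rate is 0.0080000, so the payment is 24,000 × 0.0080000 / (1 − 1.0080000^−36) = £769.91.
Total paid = 36 × £769.91 = £27,716.76; interest = £27,716.76 − £24,000 = £3,716.76.

£3,720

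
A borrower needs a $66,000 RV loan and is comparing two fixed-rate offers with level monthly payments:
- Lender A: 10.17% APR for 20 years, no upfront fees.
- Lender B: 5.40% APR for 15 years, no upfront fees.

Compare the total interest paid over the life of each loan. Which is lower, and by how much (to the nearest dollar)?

Lender A: at 10.17% the monthly rate is 0.0084750, so the payment is 66,000 × 0.0084750 / (1 − 1.0084750^−240) = $644.37.
Total interest on Lender A = 240 × $644.37 − $66,000 = $88,648.80.
Lender B: monthly rate = 5.4%/12 = 0.0045000; payment = 66,000 × 0.0045000 / (1 − (1+0.0045000)^−180) = $535.78.
Total interest on Lender B = 180 × $535.78 − $66,000 = $30,440.40.
Lender B is lower by $58,208.40.

Lender B by $58,208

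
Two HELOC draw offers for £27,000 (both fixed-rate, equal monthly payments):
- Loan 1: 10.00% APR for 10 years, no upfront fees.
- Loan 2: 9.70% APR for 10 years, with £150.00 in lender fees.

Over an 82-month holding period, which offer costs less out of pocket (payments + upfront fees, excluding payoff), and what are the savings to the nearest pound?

Loan 1: at 10.00% the monthly rate is 0.0083333, so the payment is 27,000 × 0.0083333 / (1 − 1.0083333^−120) = £356.81.
Loan 2: monthly rate = 9.7%/12 = 0.0080833; payment = 27,000 × 0.0080833 / (1 − (1+0.0080833)^−120) = £352.34.
Over 82 months: Loan 1 costs 82 × £356.81 = £29,258.42; Loan 2 costs 82 × £352.34 + £150.00 = £29,041.88.
Loan 2 is cheaper by £29,258.42 − £29,041.88 = £216.54.

Loan 2 by £217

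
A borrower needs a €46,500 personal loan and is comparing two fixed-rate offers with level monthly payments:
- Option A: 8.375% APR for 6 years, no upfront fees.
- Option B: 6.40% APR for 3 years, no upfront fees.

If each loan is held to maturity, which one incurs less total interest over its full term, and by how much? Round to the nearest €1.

Option B by €8,086

Option A: at 8.375% the monthly rate is 0.0069792, so the payment is 46,500 × 0.0069792 / (1 − 1.0069792^−72) = €823.84.
Total interest on Option A = 72 × €823.84 − €46,500 = €12,816.48.
Option B: at 6.40% the monthly rate is 0.0053333, so the payment is 46,500 × 0.0053333 / (1 − 1.0053333^−36) = €1,423.06.
Total interest on Option B = 36 × €1,423.06 − €46,500 = €4,730.16.
Option B is lower by €8,086.32.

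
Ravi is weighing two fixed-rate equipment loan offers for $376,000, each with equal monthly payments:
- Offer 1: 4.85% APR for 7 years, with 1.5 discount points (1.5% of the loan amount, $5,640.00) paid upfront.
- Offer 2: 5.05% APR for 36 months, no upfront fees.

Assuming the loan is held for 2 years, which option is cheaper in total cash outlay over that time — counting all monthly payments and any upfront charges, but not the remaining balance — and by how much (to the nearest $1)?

Offer 1 by $138,111

Offer 1: monthly rate = 4.85%/12 = 0.0040417; payment = 376,000 × 0.0040417 / (1 − (1+0.0040417)^−84) = $5,287.89.
Offer 2: at 5.05% the monthly rate is 0.0042083, so the payment is 376,000 × 0.0042083 / (1 − 1.0042083^−36) = $11,277.50.
Over 24 months: Offer 1 costs 24 × $5,287.89 + $5,640.00 = $132,549.36; Offer 2 costs 24 × $11,277.50 = $270,660.00.
Offer 1 is cheaper by $270,660.00 − $132,549.36 = $138,110.64.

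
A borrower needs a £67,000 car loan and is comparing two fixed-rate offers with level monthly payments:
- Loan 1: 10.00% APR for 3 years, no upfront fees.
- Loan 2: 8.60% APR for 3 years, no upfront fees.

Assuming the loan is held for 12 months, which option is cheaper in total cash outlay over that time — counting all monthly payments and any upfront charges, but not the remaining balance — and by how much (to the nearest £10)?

Loan 1: at 10.00% the monthly rate is 0.0083333, so the payment is 67,000 × 0.0083333 / (1 − 1.0083333^−36) = £2,161.90.
Loan 2: monthly rate = 8.6%/12 = 0.0071667; payment = 67,000 × 0.0071667 / (1 − (1+0.0071667)^−36) = £2,118.13.
Over 12 months: Loan 1 costs 12 × £2,161.90 = £25,942.80; Loan 2 costs 12 × £2,118.13 = £25,417.56.
Loan 2 is cheaper by £25,942.80 − £25,417.56 = £525.24.

Loan 2 by £530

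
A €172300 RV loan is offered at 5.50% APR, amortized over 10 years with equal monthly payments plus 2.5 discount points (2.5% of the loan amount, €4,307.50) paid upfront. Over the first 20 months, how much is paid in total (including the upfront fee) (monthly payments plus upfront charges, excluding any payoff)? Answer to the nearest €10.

Monthly rate = 5.5%/12 = 0.0045833; payment = 172,300 × 0.0045833 / (1 − (1+0.0045833)^−120) = €1,869.91.
Total outlay = 20 × €1,869.91 + €4,307.50 = €41,705.70.

€41,710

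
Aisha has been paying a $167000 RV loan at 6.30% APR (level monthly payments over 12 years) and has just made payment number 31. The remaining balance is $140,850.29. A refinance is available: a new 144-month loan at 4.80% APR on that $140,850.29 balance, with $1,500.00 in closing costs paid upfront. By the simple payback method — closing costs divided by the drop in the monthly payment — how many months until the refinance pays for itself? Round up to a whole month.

5 months

Current payment = 167,000 × 6.3%/12 / (1 − (1+0.0052500)^−144) = $1,655.71.
Refinanced payment = 140,850.29 × 0.0040000 / (1 − (1+0.0040000)^−144) = $1,288.62.
Monthly savings = $1,655.71 − $1,288.62 = $367.09.
Break-even = $1,500.00 / $367.09 = 4.09 → 5 months.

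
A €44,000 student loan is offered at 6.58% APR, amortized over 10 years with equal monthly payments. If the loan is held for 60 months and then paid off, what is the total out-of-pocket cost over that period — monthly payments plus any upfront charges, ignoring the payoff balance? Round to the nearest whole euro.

Monthly rate = 6.58%/12 = 0.0054833; payment = 44,000 × 0.0054833 / (1 − (1+0.0054833)^−120) = €501.40.
Total outlay = 60 × €501.40 = €30,084.00.

€30,084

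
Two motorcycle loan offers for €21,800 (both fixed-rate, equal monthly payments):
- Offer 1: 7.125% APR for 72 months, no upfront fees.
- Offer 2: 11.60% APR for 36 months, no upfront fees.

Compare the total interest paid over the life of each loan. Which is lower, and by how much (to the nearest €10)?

Offer 2 by €940

Offer 1: at 7.125% the monthly rate is 0.0059375, so the payment is 21,800 × 0.0059375 / (1 − 1.0059375^−72) = €372.98.
Total interest on Offer 1 = 72 × €372.98 − €21,800 = €5,054.56.
Offer 2: monthly rate = 11.6%/12 = 0.0096667; payment = 21,800 × 0.0096667 / (1 − (1+0.0096667)^−36) = €719.91.
Total interest on Offer 2 = 36 × €719.91 − €21,800 = €4,116.76.
Offer 2 is lower by €937.80.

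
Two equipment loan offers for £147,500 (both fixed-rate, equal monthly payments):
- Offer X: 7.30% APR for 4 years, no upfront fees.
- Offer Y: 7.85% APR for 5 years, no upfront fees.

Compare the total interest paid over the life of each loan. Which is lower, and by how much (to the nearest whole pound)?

Offer X: monthly rate = 7.3%/12 = 0.0060833; payment = 147,500 × 0.0060833 / (1 − (1+0.0060833)^−48) = £3,552.64.
Total interest on Offer X = 48 × £3,552.64 − £147,500 = £23,026.72.
Offer Y: at 7.85% the monthly rate is 0.0065417, so the payment is 147,500 × 0.0065417 / (1 − 1.0065417^−60) = £2,980.19.
Total interest on Offer Y = 60 × £2,980.19 − £147,500 = £31,311.40.
Offer X is lower by £8,284.68.

Offer X by £8,285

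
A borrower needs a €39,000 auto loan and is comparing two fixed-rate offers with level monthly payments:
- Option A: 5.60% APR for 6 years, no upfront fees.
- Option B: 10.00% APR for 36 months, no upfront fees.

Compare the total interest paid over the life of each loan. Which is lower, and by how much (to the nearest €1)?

Option A: at 5.60% the monthly rate is 0.0046667, so the payment is 39,000 × 0.0046667 / (1 − 1.0046667^−72) = €639.00.
Total interest on Option A = 72 × €639.00 − €39,000 = €7,008.00.
Option B: at 10.00% the monthly rate is 0.0083333, so the payment is 39,000 × 0.0083333 / (1 − 1.0083333^−36) = €1,258.42.
Total interest on Option B = 36 × €1,258.42 − €39,000 = €6,303.12.
Option B is lower by €704.88.

Option B by €705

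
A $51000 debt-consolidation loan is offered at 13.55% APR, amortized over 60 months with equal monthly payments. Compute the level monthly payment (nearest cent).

$1,174.82

Monthly rate = 13.55%/12 = 0.0112917; payment = 51,000 × 0.0112917 / (1 − (1+0.0112917)^−60) = $1,174.82.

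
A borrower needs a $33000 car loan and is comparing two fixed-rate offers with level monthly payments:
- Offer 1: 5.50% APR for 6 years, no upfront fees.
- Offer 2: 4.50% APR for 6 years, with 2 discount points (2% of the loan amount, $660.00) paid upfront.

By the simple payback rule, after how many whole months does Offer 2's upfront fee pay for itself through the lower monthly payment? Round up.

44 months

Offer 1: monthly rate = 5.5%/12 = 0.0045833; payment = 33,000 × 0.0045833 / (1 − (1+0.0045833)^−72) = $539.15.
Offer 2: monthly rate = 4.5%/12 = 0.0037500; payment = 33,000 × 0.0037500 / (1 − (1+0.0037500)^−72) = $523.84.
Monthly savings = $539.15 − $523.84 = $15.31.
Break-even = $660.00 / $15.31 = 43.11 → 44 months.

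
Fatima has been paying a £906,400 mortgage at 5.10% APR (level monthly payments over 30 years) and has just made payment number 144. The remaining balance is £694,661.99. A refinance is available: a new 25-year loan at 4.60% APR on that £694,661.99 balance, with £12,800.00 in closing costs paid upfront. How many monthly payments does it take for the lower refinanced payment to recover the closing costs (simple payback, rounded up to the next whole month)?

Current payment = 906,400 × 5.1%/12 / (1 − (1+0.0042500)^−360) = £4,921.30.
Refinanced payment = 694,661.99 × 0.0038333 / (1 − (1+0.0038333)^−300) = £3,900.69.
Monthly savings = £4,921.30 − £3,900.69 = £1,020.61.
Break-even = £12,800.00 / £1,020.61 = 12.54 → 13 months.

13 months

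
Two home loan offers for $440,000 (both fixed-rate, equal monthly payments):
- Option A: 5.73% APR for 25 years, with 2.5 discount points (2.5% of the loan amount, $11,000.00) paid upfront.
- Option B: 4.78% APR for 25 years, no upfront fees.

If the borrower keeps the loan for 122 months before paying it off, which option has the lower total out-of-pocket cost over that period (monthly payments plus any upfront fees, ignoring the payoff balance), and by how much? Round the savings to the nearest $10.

Option A: monthly rate = 5.73%/12 = 0.0047750; payment = 440,000 × 0.0047750 / (1 − (1+0.0047750)^−300) = $2,762.75.
Option B: monthly rate = 4.78%/12 = 0.0039833; payment = 440,000 × 0.0039833 / (1 − (1+0.0039833)^−300) = $2,516.11.
Over 122 months: Option A costs 122 × $2,762.75 + $11,000.00 = $348,055.50; Option B costs 122 × $2,516.11 = $306,965.42.
Option B is cheaper by $348,055.50 − $306,965.42 = $41,090.08.

Option B by $41,090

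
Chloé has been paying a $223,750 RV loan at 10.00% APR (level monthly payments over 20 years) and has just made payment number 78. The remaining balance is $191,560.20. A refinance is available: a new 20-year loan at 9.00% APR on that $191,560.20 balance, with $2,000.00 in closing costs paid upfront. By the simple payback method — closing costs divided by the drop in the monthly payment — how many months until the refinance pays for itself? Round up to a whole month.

5 months

Current payment = 223,750 × 10%/12 / (1 − (1+0.0083333)^−240) = $2,159.24.
Refinanced payment = 191,560.20 × 0.0075000 / (1 − (1+0.0075000)^−240) = $1,723.52.
Monthly savings = $2,159.24 − $1,723.52 = $435.72.
Break-even = $2,000.00 / $435.72 = 4.59 → 5 months.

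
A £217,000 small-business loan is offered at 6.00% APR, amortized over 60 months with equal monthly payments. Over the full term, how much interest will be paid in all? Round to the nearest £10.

At 6.00% the monthly rate is 0.0050000, so the payment is 217,000 × 0.0050000 / (1 − 1.0050000^−60) = £4,195.22.
Total paid = 60 × £4,195.22 = £251,713.20; interest = £251,713.20 − £217,000 = £34,713.20.

£34,710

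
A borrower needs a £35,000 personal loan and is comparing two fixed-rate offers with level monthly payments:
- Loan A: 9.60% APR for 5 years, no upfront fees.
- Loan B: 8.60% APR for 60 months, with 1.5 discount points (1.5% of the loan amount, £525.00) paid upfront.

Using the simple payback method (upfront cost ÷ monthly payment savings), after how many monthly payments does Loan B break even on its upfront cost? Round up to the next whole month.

31 months

Loan A: at 9.60% the monthly rate is 0.0080000, so the payment is 35,000 × 0.0080000 / (1 − 1.0080000^−60) = £736.78.
Loan B: at 8.60% the monthly rate is 0.0071667, so the payment is 35,000 × 0.0071667 / (1 − 1.0071667^−60) = £719.77.
Monthly savings = £736.78 − £719.77 = £17.01.
Break-even = £525.00 / £17.01 = 30.86 → 31 months.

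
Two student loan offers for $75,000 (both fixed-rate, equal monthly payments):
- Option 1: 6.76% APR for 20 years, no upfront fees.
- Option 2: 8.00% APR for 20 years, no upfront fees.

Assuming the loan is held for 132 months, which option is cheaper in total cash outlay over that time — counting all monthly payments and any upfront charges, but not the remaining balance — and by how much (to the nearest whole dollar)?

Option 1 by $7,473

Option 1: at 6.76% the monthly rate is 0.0056333, so the payment is 75,000 × 0.0056333 / (1 − 1.0056333^−240) = $570.72.
Option 2: at 8.00% the monthly rate is 0.0066667, so the payment is 75,000 × 0.0066667 / (1 − 1.0066667^−240) = $627.33.
Over 132 months: Option 1 costs 132 × $570.72 = $75,335.04; Option 2 costs 132 × $627.33 = $82,807.56.
Option 1 is cheaper by $82,807.56 − $75,335.04 = $7,472.52.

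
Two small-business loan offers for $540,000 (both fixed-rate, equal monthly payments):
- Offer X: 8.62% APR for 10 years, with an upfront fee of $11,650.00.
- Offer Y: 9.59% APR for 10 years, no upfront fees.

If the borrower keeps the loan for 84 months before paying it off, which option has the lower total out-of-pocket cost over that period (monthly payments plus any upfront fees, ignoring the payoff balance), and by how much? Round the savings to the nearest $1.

Offer X by $12,220

Offer X: monthly rate = 8.62%/12 = 0.0071833; payment = 540,000 × 0.0071833 / (1 − (1+0.0071833)^−120) = $6,729.93.
Offer Y: monthly rate = 9.59%/12 = 0.0079917; payment = 540,000 × 0.0079917 / (1 − (1+0.0079917)^−120) = $7,014.10.
Over 84 months: Offer X costs 84 × $6,729.93 + $11,650.00 = $576,964.12; Offer Y costs 84 × $7,014.10 = $589,184.40.
Offer X is cheaper by $589,184.40 − $576,964.12 = $12,220.28.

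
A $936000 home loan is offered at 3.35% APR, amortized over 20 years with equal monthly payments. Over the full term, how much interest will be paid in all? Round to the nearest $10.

Monthly rate = 3.35%/12 = 0.0027917; payment = 936,000 × 0.0027917 / (1 − (1+0.0027917)^−240) = $5,356.55.
Total paid = 240 × $5,356.55 = $1,285,572.00; interest = $1,285,572.00 − $936,000 = $349,572.00.

$349,570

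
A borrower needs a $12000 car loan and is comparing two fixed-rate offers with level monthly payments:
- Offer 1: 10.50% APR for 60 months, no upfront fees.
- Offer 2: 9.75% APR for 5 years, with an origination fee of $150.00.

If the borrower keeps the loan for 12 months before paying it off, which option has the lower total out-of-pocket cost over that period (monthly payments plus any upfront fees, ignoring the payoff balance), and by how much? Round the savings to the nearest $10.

Offer 1: monthly rate = 10.5%/12 = 0.0087500; payment = 12,000 × 0.0087500 / (1 − (1+0.0087500)^−60) = $257.93.
Offer 2: monthly rate = 9.75%/12 = 0.0081250; payment = 12,000 × 0.0081250 / (1 − (1+0.0081250)^−60) = $253.49.
Over 12 months: Offer 1 costs 12 × $257.93 = $3,095.16; Offer 2 costs 12 × $253.49 + $150.00 = $3,191.88.
Offer 1 is cheaper by $3,191.88 − $3,095.16 = $96.72.

Offer 1 by $100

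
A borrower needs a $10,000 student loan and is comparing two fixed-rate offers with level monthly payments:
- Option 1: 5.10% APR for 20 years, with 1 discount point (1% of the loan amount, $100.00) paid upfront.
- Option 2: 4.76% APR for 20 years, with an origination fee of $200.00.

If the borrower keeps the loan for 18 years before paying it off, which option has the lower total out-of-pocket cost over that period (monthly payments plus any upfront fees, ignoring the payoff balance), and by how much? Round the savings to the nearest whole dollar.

Option 2 by $304

Option 1: at 5.10% the monthly rate is 0.0042500, so the payment is 10,000 × 0.0042500 / (1 − 1.0042500^−240) = $66.55.
Option 2: monthly rate = 4.76%/12 = 0.0039667; payment = 10,000 × 0.0039667 / (1 − (1+0.0039667)^−240) = $64.68.
Over 216 months: Option 1 costs 216 × $66.55 + $100.00 = $14,474.80; Option 2 costs 216 × $64.68 + $200.00 = $14,170.88.
Option 2 is cheaper by $14,474.80 − $14,170.88 = $303.92.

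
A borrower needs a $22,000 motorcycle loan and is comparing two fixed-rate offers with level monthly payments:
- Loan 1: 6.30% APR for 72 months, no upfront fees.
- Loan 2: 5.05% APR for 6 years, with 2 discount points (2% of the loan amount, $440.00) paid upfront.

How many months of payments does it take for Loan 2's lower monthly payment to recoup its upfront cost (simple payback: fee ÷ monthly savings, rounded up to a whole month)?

Loan 1: monthly rate = 6.3%/12 = 0.0052500; payment = 22,000 × 0.0052500 / (1 − (1+0.0052500)^−72) = $367.73.
Loan 2: at 5.05% the monthly rate is 0.0042083, so the payment is 22,000 × 0.0042083 / (1 − 1.0042083^−72) = $354.82.
Monthly savings = $367.73 − $354.82 = $12.91.
Break-even = $440.00 / $12.91 = 34.08 → 35 months.

35 months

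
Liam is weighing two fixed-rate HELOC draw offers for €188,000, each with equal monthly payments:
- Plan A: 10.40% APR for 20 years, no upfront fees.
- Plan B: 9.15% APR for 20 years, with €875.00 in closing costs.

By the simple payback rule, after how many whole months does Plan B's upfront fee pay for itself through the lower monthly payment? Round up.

Plan A: at 10.40% the monthly rate is 0.0086667, so the payment is 188,000 × 0.0086667 / (1 − 1.0086667^−240) = €1,864.34.
Plan B: monthly rate = 9.15%/12 = 0.0076250; payment = 188,000 × 0.0076250 / (1 − (1+0.0076250)^−240) = €1,709.66.
Monthly savings = €1,864.34 − €1,709.66 = €154.68.
Break-even = €875.00 / €154.68 = 5.66 → 6 months.

6 months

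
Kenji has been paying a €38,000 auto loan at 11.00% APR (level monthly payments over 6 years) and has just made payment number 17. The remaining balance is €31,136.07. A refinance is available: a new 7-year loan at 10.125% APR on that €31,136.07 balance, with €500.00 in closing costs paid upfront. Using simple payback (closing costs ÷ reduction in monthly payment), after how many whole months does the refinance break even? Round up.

3 months

Current payment = 38,000 × 11%/12 / (1 − (1+0.0091667)^−72) = €723.30.
Refinanced payment = 31,136.07 × 0.0084375 / (1 − (1+0.0084375)^−84) = €518.91.
Monthly savings = €723.30 − €518.91 = €204.39.
Break-even = €500.00 / €204.39 = 2.45 → 3 months.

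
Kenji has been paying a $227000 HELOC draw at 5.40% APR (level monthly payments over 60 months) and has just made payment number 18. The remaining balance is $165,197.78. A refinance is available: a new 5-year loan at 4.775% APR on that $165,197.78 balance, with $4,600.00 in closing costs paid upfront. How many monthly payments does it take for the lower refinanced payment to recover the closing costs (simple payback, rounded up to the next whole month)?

4 months

Current payment = 227,000 × 5.4%/12 / (1 − (1+0.0045000)^−60) = $4,325.49.
Refinanced payment = 165,197.78 × 0.0039792 / (1 − (1+0.0039792)^−60) = $3,100.49.
Monthly savings = $4,325.49 − $3,100.49 = $1,225.00.
Break-even = $4,600.00 / $1,225.00 = 3.76 → 4 months.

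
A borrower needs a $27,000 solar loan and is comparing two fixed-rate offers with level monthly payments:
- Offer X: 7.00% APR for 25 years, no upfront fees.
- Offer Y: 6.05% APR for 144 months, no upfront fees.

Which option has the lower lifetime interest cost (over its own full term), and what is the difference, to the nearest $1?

Offer X: monthly rate = 7%/12 = 0.0058333; payment = 27,000 × 0.0058333 / (1 − (1+0.0058333)^−300) = $190.83.
Total interest on Offer X = 300 × $190.83 − $27,000 = $30,249.00.
Offer Y: at 6.05% the monthly rate is 0.0050417, so the payment is 27,000 × 0.0050417 / (1 − 1.0050417^−144) = $264.18.
Total interest on Offer Y = 144 × $264.18 − $27,000 = $11,041.92.
Offer Y is lower by $19,207.08.

Offer Y by $19,207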